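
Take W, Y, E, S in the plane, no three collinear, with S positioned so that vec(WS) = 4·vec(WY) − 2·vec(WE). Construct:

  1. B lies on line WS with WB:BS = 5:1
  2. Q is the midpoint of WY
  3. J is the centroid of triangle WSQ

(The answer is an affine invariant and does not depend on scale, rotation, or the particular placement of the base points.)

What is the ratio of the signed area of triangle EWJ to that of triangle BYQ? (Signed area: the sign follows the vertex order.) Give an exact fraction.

Choose coordinates W = (0, 0), Y = (1, 0), E = (0, 1), S = (4, -2).
1. B lies on line WS with WB:BS = 5:1 ⇒ B = (10/3, -5/3)
2. Q is the midpoint of WY ⇒ Q = (1/2, 0)
3. J is the centroid of triangle WSQ ⇒ J = (3/2, -2/3)
2·[EWJ] = 3/2, 2·[BYQ] = 5/6
[EWJ]:[BYQ] = 3/2:5/6 = 9/5

[EWJ]:[BYQ] = 9/5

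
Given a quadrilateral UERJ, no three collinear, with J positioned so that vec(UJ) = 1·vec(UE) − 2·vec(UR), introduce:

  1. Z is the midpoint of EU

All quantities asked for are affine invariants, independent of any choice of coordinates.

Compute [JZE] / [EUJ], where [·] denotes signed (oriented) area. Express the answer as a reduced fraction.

[JZE]:[EUJ] = -1/2

Set U = (0, 0), E = (1, 0), R = (0, 1), J = (1, -2); any affine frame gives the same invariant.
1. Z is the midpoint of EU ⇒ Z = (1/2, 0)
2·[JZE] = -1, 2·[EUJ] = 2
[JZE]:[EUJ] = -1:2 = -1/2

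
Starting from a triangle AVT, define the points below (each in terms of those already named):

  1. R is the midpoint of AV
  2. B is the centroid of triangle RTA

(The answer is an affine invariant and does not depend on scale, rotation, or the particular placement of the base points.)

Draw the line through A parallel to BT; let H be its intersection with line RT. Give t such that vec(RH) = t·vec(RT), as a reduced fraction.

t = 2

Work in coordinates with A = (0, 0), V = (1, 0), T = (0, 1).
1. R is the midpoint of AV ⇒ R = (1/2, 0)
2. B is the centroid of triangle RTA ⇒ B = (1/6, 1/3)
through A parallel to BT: direction (-1/6, 2/3); meets RT at H = (-1/2, 2)
H = R + t·(T−R) with t = 2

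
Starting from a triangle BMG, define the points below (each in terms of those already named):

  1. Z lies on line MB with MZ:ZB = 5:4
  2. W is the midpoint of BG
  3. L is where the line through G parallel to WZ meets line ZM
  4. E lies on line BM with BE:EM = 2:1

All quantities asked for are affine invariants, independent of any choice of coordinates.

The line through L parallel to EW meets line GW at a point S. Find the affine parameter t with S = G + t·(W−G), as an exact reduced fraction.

t = 2/3

Choose coordinates B = (0, 0), M = (1, 0), G = (0, 1).
1. Z lies on line MB with MZ:ZB = 5:4 ⇒ Z = (4/9, 0)
2. W is the midpoint of BG ⇒ W = (0, 1/2)
3. L is where the line through G parallel to WZ meets line ZM ⇒ L = (8/9, 0)
4. E lies on line BM with BE:EM = 2:1 ⇒ E = (2/3, 0)
through L parallel to EW: direction (-2/3, 1/2); meets GW at S = (0, 2/3)
S = G + t·(W−G) with t = 2/3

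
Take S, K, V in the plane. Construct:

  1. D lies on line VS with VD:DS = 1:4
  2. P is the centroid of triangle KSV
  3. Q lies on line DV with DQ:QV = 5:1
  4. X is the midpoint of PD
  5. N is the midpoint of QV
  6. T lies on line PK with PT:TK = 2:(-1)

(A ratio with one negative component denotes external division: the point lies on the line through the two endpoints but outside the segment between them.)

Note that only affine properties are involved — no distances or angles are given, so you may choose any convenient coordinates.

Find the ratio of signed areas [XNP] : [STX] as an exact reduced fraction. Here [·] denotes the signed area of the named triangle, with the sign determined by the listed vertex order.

Set S = (0, 0), K = (1, 0), V = (0, 1); any affine frame gives the same invariant.
1. D lies on line VS with VD:DS = 1:4 ⇒ D = (0, 4/5)
2. P is the centroid of triangle KSV ⇒ P = (1/3, 1/3)
3. Q lies on line DV with DQ:QV = 5:1 ⇒ Q = (0, 29/30)
4. X is the midpoint of PD ⇒ X = (1/6, 17/30)
5. N is the midpoint of QV ⇒ N = (0, 59/60)
6. T lies on line PK with PT:TK = 2:(-1) ⇒ T = (5/3, -1/3)
2·[XNP] = -11/360, 2·[STX] = 1
[XNP]:[STX] = -11/360:1 = -11/360

[XNP]:[STX] = -11/360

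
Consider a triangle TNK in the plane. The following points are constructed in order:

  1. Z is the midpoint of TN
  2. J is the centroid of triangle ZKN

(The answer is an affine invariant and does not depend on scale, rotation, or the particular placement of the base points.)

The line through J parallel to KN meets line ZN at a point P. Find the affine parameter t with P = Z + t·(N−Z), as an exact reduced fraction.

Choose coordinates T = (0, 0), N = (1, 0), K = (0, 1).
1. Z is the midpoint of TN ⇒ Z = (1/2, 0)
2. J is the centroid of triangle ZKN ⇒ J = (1/2, 1/3)
through J parallel to KN: direction (1, -1); meets ZN at P = (5/6, 0)
P = Z + t·(N−Z) with t = 2/3

t = 2/3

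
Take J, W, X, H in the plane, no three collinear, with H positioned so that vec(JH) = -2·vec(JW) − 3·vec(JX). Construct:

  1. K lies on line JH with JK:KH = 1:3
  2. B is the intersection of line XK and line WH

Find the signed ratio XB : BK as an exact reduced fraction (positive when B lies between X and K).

Assign J = (0, 0), W = (1, 0), X = (0, 1), H = (-2, -3) — the answer is frame-independent, so this choice is without loss of generality.
1. K lies on line JH with JK:KH = 1:3 ⇒ K = (-1/2, -3/4)
2. B is the intersection of line XK and line WH ⇒ B = (-4/5, -9/5)
B = X + t·(K−X) with t = 8/5, so XB:BK = t:(1−t) = 8/5:-3/5

XB:BK = -8/3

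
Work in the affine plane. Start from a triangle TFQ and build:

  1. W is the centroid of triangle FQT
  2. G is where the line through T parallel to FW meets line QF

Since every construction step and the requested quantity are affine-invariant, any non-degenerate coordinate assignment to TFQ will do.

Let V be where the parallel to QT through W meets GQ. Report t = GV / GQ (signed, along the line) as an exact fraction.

t = 5/6

Choose coordinates T = (0, 0), F = (1, 0), Q = (0, 1).
1. W is the centroid of triangle FQT ⇒ W = (1/3, 1/3)
2. G is where the line through T parallel to FW meets line QF ⇒ G = (2, -1)
through W parallel to QT: direction (0, -1); meets GQ at V = (1/3, 2/3)
V = G + t·(Q−G) with t = 5/6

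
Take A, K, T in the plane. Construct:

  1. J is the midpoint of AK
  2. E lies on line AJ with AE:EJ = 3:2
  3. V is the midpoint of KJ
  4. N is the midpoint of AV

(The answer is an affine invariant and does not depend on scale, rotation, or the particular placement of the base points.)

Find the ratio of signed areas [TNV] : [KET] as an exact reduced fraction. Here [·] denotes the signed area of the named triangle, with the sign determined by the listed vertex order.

Choose coordinates A = (0, 0), K = (1, 0), T = (0, 1).
1. J is the midpoint of AK ⇒ J = (1/2, 0)
2. E lies on line AJ with AE:EJ = 3:2 ⇒ E = (3/10, 0)
3. V is the midpoint of KJ ⇒ V = (3/4, 0)
4. N is the midpoint of AV ⇒ N = (3/8, 0)
2·[TNV] = 3/8, 2·[KET] = -7/10
[TNV]:[KET] = 3/8:-7/10 = -15/28

[TNV]:[KET] = -15/28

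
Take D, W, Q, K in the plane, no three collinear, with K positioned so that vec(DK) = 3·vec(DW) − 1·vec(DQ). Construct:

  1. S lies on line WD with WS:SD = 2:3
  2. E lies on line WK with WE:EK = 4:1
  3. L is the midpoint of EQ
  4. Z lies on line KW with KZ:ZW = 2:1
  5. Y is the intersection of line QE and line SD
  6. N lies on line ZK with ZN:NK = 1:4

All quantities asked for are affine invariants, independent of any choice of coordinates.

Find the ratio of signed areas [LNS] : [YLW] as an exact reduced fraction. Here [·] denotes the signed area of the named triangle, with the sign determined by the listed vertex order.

[LNS]:[YLW] = -207/20

Work in coordinates with D = (0, 0), W = (1, 0), Q = (0, 1), K = (3, -1).
1. S lies on line WD with WS:SD = 2:3 ⇒ S = (3/5, 0)
2. E lies on line WK with WE:EK = 4:1 ⇒ E = (13/5, -4/5)
3. L is the midpoint of EQ ⇒ L = (13/10, 1/10)
4. Z lies on line KW with KZ:ZW = 2:1 ⇒ Z = (5/3, -1/3)
5. Y is the intersection of line QE and line SD ⇒ Y = (13/9, 0)
6. N lies on line ZK with ZN:NK = 1:4 ⇒ N = (29/15, -7/15)
2·[LNS] = -23/50, 2·[YLW] = 2/45
[LNS]:[YLW] = -23/50:2/45 = -207/20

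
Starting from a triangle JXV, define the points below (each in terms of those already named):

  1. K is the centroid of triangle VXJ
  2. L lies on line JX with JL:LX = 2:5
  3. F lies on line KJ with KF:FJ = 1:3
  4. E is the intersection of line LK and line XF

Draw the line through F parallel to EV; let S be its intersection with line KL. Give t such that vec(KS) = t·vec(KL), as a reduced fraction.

t = 7/11

Assign J = (0, 0), X = (1, 0), V = (0, 1) — the answer is frame-independent, so this choice is without loss of generality.
1. K is the centroid of triangle VXJ ⇒ K = (1/3, 1/3)
2. L lies on line JX with JL:LX = 2:5 ⇒ L = (2/7, 0)
3. F lies on line KJ with KF:FJ = 1:3 ⇒ F = (1/4, 1/4)
4. E is the intersection of line LK and line XF ⇒ E = (7/22, 5/22)
through F parallel to EV: direction (-7/22, 17/22); meets KL at S = (10/33, 4/33)
S = K + t·(L−K) with t = 7/11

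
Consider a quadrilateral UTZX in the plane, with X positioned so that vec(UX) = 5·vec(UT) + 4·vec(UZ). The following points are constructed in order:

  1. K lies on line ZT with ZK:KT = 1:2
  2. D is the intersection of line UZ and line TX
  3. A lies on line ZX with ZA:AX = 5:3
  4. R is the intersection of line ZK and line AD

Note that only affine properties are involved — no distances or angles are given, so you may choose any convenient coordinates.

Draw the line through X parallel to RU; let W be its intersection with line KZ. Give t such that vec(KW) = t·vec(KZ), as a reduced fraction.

Work in coordinates with U = (0, 0), T = (1, 0), Z = (0, 1), X = (5, 4).
1. K lies on line ZT with ZK:KT = 1:2 ⇒ K = (1/3, 2/3)
2. D is the intersection of line UZ and line TX ⇒ D = (0, -1)
3. A lies on line ZX with ZA:AX = 5:3 ⇒ A = (25/8, 23/8)
4. R is the intersection of line ZK and line AD ⇒ R = (25/28, 3/28)
through X parallel to RU: direction (-25/28, -3/28); meets KZ at W = (-15/7, 22/7)
W = K + t·(Z−K) with t = 52/7

t = 52/7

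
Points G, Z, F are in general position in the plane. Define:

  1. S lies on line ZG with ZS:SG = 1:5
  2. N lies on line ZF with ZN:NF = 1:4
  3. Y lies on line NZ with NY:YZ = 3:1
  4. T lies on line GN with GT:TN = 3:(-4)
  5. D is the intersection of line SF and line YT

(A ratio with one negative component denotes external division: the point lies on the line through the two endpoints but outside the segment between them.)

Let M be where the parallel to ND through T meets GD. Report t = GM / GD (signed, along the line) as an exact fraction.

Choose coordinates G = (0, 0), Z = (1, 0), F = (0, 1).
1. S lies on line ZG with ZS:SG = 1:5 ⇒ S = (5/6, 0)
2. N lies on line ZF with ZN:NF = 1:4 ⇒ N = (4/5, 1/5)
3. Y lies on line NZ with NY:YZ = 3:1 ⇒ Y = (19/20, 1/20)
4. T lies on line GN with GT:TN = 3:(-4) ⇒ T = (-12/5, -3/5)
5. D is the intersection of line SF and line YT ⇒ D = (380/467, 11/467)
through T parallel to ND: direction (32/2335, -412/2335); meets GD at M = (-1140/467, -33/467)
M = G + t·(D−G) with t = -3

t = -3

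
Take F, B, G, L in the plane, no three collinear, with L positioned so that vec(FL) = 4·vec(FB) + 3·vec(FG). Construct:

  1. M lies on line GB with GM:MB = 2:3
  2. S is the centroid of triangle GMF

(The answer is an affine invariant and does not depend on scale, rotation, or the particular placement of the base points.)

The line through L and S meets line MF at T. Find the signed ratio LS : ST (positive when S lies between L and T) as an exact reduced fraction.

Choose coordinates F = (0, 0), B = (1, 0), G = (0, 1), L = (4, 3).
1. M lies on line GB with GM:MB = 2:3 ⇒ M = (2/5, 3/5)
2. S is the centroid of triangle GMF ⇒ S = (2/15, 8/15)
line LS meets MF at T = (13/25, 39/50)
S = L + t·(T−L) with t = 10/9, so LS:ST = 10/9:-1/9

LS:ST = -10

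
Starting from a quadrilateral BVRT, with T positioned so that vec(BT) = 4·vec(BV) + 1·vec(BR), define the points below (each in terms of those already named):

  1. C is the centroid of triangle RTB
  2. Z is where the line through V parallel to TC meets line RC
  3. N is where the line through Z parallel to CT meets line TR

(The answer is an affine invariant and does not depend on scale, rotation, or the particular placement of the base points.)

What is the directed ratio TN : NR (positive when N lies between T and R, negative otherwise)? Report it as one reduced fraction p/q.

TN:NR = -5/9

Work in coordinates with B = (0, 0), V = (1, 0), R = (0, 1), T = (4, 1).
1. C is the centroid of triangle RTB ⇒ C = (4/3, 2/3)
2. Z is where the line through V parallel to TC meets line RC ⇒ Z = (3, 1/4)
3. N is where the line through Z parallel to CT meets line TR ⇒ N = (9, 1)
N = T + t·(R−T) with t = -5/4, so TN:NR = t:(1−t) = -5/4:9/4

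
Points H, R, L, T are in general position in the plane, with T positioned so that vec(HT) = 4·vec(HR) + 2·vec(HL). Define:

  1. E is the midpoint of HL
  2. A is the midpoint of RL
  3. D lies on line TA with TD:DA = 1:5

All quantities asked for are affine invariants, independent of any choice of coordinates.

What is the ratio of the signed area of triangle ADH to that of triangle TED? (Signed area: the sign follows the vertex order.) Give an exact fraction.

[ADH]:[TED] = -20/3

Choose coordinates H = (0, 0), R = (1, 0), L = (0, 1), T = (4, 2).
1. E is the midpoint of HL ⇒ E = (0, 1/2)
2. A is the midpoint of RL ⇒ A = (1/2, 1/2)
3. D lies on line TA with TD:DA = 1:5 ⇒ D = (41/12, 7/4)
2·[ADH] = -5/6, 2·[TED] = 1/8
[ADH]:[TED] = -5/6:1/8 = -20/3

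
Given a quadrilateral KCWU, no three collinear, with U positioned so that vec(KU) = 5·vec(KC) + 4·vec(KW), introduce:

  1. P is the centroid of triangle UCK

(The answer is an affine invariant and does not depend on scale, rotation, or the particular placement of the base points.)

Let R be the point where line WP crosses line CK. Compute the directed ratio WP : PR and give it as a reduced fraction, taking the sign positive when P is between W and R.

Work in coordinates with K = (0, 0), C = (1, 0), W = (0, 1), U = (5, 4).
1. P is the centroid of triangle UCK ⇒ P = (2, 4/3)
line WP meets CK at R = (-6, 0)
P = W + t·(R−W) with t = -1/3, so WP:PR = -1/3:4/3

WP:PR = -1/4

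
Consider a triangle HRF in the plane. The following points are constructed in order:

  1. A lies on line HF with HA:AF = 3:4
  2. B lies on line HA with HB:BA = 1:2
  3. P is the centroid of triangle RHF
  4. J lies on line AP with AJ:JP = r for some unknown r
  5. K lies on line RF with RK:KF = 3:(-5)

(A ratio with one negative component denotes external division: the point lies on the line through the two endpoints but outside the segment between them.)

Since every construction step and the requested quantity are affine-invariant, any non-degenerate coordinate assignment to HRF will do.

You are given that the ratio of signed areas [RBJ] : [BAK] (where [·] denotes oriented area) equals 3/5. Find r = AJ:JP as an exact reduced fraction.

Work in coordinates with H = (0, 0), R = (1, 0), F = (0, 1).
1. A lies on line HF with HA:AF = 3:4 ⇒ A = (0, 3/7)
2. B lies on line HA with HB:BA = 1:2 ⇒ B = (0, 1/7)
3. P is the centroid of triangle RHF ⇒ P = (1/3, 1/3)
4. With AJ:JP = r, write λ = r/(r+1) so J = A + λ·(P−A); J is affine-linear in λ
5. K lies on line RF with RK:KF = 3:(-5) ⇒ K = (5/2, -3/2)
Every point depending on J is an affine combination of J and λ-independent points, so each such coordinate is linear in λ; the λ² term in each signed area is a multiple of (P−A)×(P−A) = 0, so 2·[RBJ] and 2·[BAK] are each linear in λ. Evaluating at λ=0 and λ=1:
  2·[RBJ] = 1/21·λ − 2/7,   2·[BAK] = -5/7
So [RBJ]:[BAK] = (1/21·λ − 2/7) / (-5/7). Setting this equal to 3/5:
  1/21·λ − 2/7 = 3/5·(-5/7)  ⇒  λ = -3
Then r = λ/(1−λ) = (-3)/(4) = -3/4. Check: with r = -3/4, J = (-1, 5/7) and [RBJ]:[BAK] = 3/5 as required.

r = -3/4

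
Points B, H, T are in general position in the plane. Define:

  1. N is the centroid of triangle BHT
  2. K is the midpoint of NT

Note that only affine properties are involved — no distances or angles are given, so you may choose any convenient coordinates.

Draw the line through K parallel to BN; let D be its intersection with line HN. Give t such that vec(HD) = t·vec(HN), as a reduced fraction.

t = 3/2

Choose coordinates B = (0, 0), H = (1, 0), T = (0, 1).
1. N is the centroid of triangle BHT ⇒ N = (1/3, 1/3)
2. K is the midpoint of NT ⇒ K = (1/6, 2/3)
through K parallel to BN: direction (1/3, 1/3); meets HN at D = (0, 1/2)
D = H + t·(N−H) with t = 3/2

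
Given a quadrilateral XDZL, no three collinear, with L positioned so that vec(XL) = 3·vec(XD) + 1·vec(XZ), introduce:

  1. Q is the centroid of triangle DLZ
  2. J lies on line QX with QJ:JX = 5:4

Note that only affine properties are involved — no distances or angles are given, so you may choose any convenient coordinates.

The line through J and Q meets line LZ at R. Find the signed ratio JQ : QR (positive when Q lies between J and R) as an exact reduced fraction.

JQ:QR = 10/9

Assign X = (0, 0), D = (1, 0), Z = (0, 1), L = (3, 1) — the answer is frame-independent, so this choice is without loss of generality.
1. Q is the centroid of triangle DLZ ⇒ Q = (4/3, 2/3)
2. J lies on line QX with QJ:JX = 5:4 ⇒ J = (16/27, 8/27)
line JQ meets LZ at R = (2, 1)
Q = J + t·(R−J) with t = 10/19, so JQ:QR = 10/19:9/19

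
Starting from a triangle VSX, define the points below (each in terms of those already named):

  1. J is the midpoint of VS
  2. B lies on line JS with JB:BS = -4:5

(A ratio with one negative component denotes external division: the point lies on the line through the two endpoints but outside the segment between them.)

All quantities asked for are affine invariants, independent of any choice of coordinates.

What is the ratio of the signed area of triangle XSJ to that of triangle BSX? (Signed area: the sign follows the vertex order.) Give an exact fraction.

[XSJ]:[BSX] = -1/5

Assign V = (0, 0), S = (1, 0), X = (0, 1) — the answer is frame-independent, so this choice is without loss of generality.
1. J is the midpoint of VS ⇒ J = (1/2, 0)
2. B lies on line JS with JB:BS = -4:5 ⇒ B = (-3/2, 0)
2·[XSJ] = -1/2, 2·[BSX] = 5/2
[XSJ]:[BSX] = -1/2:5/2 = -1/5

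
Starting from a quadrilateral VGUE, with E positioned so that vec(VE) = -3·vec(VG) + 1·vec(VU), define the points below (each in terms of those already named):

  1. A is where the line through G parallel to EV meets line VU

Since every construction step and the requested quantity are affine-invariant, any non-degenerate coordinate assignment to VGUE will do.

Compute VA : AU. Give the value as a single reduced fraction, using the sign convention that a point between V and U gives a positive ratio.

VA:AU = 1/2

Set V = (0, 0), G = (1, 0), U = (0, 1), E = (-3, 1); any affine frame gives the same invariant.
1. A is where the line through G parallel to EV meets line VU ⇒ A = (0, 1/3)
A = V + t·(U−V) with t = 1/3, so VA:AU = t:(1−t) = 1/3:2/3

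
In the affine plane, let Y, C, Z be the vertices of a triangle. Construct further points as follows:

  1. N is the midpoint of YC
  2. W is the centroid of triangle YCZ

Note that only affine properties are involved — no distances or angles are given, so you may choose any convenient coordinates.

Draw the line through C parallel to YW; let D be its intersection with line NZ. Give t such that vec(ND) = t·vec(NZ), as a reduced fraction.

t = -1/3

Set Y = (0, 0), C = (1, 0), Z = (0, 1); any affine frame gives the same invariant.
1. N is the midpoint of YC ⇒ N = (1/2, 0)
2. W is the centroid of triangle YCZ ⇒ W = (1/3, 1/3)
through C parallel to YW: direction (1/3, 1/3); meets NZ at D = (2/3, -1/3)
D = N + t·(Z−N) with t = -1/3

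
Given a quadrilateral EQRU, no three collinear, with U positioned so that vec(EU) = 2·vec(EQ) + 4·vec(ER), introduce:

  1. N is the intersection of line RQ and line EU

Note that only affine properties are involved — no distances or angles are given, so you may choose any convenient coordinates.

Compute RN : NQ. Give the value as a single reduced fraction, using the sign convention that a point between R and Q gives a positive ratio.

RN:NQ = 1/2

Choose coordinates E = (0, 0), Q = (1, 0), R = (0, 1), U = (2, 4).
1. N is the intersection of line RQ and line EU ⇒ N = (1/3, 2/3)
N = R + t·(Q−R) with t = 1/3, so RN:NQ = t:(1−t) = 1/3:2/3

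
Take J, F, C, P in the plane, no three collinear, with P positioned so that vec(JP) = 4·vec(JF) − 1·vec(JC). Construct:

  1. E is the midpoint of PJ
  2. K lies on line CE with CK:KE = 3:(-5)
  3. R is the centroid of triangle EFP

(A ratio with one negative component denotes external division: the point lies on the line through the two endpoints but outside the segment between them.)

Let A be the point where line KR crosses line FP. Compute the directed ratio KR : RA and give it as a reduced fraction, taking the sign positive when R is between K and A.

KR:RA = -71/2

Choose coordinates J = (0, 0), F = (1, 0), C = (0, 1), P = (4, -1).
1. E is the midpoint of PJ ⇒ E = (2, -1/2)
2. K lies on line CE with CK:KE = 3:(-5) ⇒ K = (-3, 13/4)
3. R is the centroid of triangle EFP ⇒ R = (7/3, -1/2)
line KR meets FP at A = (155/71, -28/71)
R = K + t·(A−K) with t = 71/69, so KR:RA = 71/69:-2/69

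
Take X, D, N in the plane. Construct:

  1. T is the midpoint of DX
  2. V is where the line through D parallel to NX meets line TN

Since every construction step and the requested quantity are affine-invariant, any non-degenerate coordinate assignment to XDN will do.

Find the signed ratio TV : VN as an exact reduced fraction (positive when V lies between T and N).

TV:VN = -1/2

Set X = (0, 0), D = (1, 0), N = (0, 1); any affine frame gives the same invariant.
1. T is the midpoint of DX ⇒ T = (1/2, 0)
2. V is where the line through D parallel to NX meets line TN ⇒ V = (1, -1)
V = T + t·(N−T) with t = -1, so TV:VN = t:(1−t) = -1:2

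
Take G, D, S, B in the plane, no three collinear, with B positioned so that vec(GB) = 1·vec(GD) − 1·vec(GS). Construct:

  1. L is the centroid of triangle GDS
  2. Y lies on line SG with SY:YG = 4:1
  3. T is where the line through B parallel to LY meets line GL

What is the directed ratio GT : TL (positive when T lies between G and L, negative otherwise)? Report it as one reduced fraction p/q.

GT:TL = -7/8

Choose coordinates G = (0, 0), D = (1, 0), S = (0, 1), B = (1, -1).
1. L is the centroid of triangle GDS ⇒ L = (1/3, 1/3)
2. Y lies on line SG with SY:YG = 4:1 ⇒ Y = (0, 1/5)
3. T is where the line through B parallel to LY meets line GL ⇒ T = (-7/3, -7/3)
T = G + t·(L−G) with t = -7, so GT:TL = t:(1−t) = -7:8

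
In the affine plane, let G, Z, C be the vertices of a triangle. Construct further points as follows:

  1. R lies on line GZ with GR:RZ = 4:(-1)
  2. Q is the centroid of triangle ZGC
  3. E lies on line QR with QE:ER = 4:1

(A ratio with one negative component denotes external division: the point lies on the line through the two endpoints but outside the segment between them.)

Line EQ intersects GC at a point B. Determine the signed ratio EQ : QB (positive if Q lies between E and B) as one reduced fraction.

Set G = (0, 0), Z = (1, 0), C = (0, 1); any affine frame gives the same invariant.
1. R lies on line GZ with GR:RZ = 4:(-1) ⇒ R = (4/3, 0)
2. Q is the centroid of triangle ZGC ⇒ Q = (1/3, 1/3)
3. E lies on line QR with QE:ER = 4:1 ⇒ E = (17/15, 1/15)
line EQ meets GC at B = (0, 4/9)
Q = E + t·(B−E) with t = 12/17, so EQ:QB = 12/17:5/17

EQ:QB = 12/5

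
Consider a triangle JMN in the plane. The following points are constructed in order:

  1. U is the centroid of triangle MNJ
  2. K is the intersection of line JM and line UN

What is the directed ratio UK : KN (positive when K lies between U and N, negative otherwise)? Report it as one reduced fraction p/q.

UK:KN = -1/3

Choose coordinates J = (0, 0), M = (1, 0), N = (0, 1).
1. U is the centroid of triangle MNJ ⇒ U = (1/3, 1/3)
2. K is the intersection of line JM and line UN ⇒ K = (1/2, 0)
K = U + t·(N−U) with t = -1/2, so UK:KN = t:(1−t) = -1/2:3/2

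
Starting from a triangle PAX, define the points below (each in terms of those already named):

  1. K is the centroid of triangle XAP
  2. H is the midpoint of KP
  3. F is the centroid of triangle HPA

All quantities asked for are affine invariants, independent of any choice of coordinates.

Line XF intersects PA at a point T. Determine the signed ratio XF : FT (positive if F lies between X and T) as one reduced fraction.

XF:FT = 17

Work in coordinates with P = (0, 0), A = (1, 0), X = (0, 1).
1. K is the centroid of triangle XAP ⇒ K = (1/3, 1/3)
2. H is the midpoint of KP ⇒ H = (1/6, 1/6)
3. F is the centroid of triangle HPA ⇒ F = (7/18, 1/18)
line XF meets PA at T = (7/17, 0)
F = X + t·(T−X) with t = 17/18, so XF:FT = 17/18:1/18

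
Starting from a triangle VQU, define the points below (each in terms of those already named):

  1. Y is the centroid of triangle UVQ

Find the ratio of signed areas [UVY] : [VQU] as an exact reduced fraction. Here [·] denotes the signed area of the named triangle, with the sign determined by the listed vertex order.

[UVY]:[VQU] = 1/3

Set V = (0, 0), Q = (1, 0), U = (0, 1); any affine frame gives the same invariant.
1. Y is the centroid of triangle UVQ ⇒ Y = (1/3, 1/3)
2·[UVY] = 1/3, 2·[VQU] = 1
[UVY]:[VQU] = 1/3:1 = 1/3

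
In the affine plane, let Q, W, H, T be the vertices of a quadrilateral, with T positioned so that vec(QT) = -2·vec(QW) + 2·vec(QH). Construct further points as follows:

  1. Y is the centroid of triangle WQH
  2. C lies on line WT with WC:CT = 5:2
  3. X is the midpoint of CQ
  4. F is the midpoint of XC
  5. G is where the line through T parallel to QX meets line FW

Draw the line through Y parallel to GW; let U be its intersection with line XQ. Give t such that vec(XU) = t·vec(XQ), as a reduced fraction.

Set Q = (0, 0), W = (1, 0), H = (0, 1), T = (-2, 2); any affine frame gives the same invariant.
1. Y is the centroid of triangle WQH ⇒ Y = (1/3, 1/3)
2. C lies on line WT with WC:CT = 5:2 ⇒ C = (-8/7, 10/7)
3. X is the midpoint of CQ ⇒ X = (-4/7, 5/7)
4. F is the midpoint of XC ⇒ F = (-6/7, 15/14)
5. G is where the line through T parallel to QX meets line FW ⇒ G = (-8/5, 3/2)
through Y parallel to GW: direction (13/5, -3/2); meets XQ at U = (-82/105, 41/42)
U = X + t·(Q−X) with t = -11/30

t = -11/30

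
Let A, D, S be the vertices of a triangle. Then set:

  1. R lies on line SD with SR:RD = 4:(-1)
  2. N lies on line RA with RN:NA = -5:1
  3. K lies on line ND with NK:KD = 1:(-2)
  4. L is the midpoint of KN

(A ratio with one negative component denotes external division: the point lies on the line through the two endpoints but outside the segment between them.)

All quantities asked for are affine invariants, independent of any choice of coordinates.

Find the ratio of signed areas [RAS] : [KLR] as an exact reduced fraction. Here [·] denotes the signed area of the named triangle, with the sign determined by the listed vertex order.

[RAS]:[KLR] = 32/5

Set A = (0, 0), D = (1, 0), S = (0, 1); any affine frame gives the same invariant.
1. R lies on line SD with SR:RD = 4:(-1) ⇒ R = (4/3, -1/3)
2. N lies on line RA with RN:NA = -5:1 ⇒ N = (-1/3, 1/12)
3. K lies on line ND with NK:KD = 1:(-2) ⇒ K = (-5/3, 1/6)
4. L is the midpoint of KN ⇒ L = (-1, 1/8)
2·[RAS] = -4/3, 2·[KLR] = -5/24
[RAS]:[KLR] = -4/3:-5/24 = 32/5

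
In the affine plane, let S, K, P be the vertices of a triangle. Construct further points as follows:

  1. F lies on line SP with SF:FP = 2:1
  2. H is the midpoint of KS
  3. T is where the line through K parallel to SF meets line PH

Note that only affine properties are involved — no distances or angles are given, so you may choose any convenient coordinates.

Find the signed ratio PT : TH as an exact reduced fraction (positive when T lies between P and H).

PT:TH = -2

Assign S = (0, 0), K = (1, 0), P = (0, 1) — the answer is frame-independent, so this choice is without loss of generality.
1. F lies on line SP with SF:FP = 2:1 ⇒ F = (0, 2/3)
2. H is the midpoint of KS ⇒ H = (1/2, 0)
3. T is where the line through K parallel to SF meets line PH ⇒ T = (1, -1)
T = P + t·(H−P) with t = 2, so PT:TH = t:(1−t) = 2:-1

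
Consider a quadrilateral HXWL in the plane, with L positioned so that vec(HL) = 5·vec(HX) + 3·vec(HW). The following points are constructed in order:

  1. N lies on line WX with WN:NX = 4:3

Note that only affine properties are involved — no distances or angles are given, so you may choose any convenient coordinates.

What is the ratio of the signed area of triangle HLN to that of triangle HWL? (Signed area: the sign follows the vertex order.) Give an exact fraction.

[HLN]:[HWL] = -3/35

Assign H = (0, 0), X = (1, 0), W = (0, 1), L = (5, 3) — the answer is frame-independent, so this choice is without loss of generality.
1. N lies on line WX with WN:NX = 4:3 ⇒ N = (4/7, 3/7)
2·[HLN] = 3/7, 2·[HWL] = -5
[HLN]:[HWL] = 3/7:-5 = -3/35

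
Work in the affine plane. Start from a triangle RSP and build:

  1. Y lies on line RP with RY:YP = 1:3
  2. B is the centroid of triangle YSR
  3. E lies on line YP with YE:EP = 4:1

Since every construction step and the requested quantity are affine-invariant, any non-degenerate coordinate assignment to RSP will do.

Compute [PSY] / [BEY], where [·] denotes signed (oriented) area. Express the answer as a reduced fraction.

[PSY]:[BEY] = -15/4

Choose coordinates R = (0, 0), S = (1, 0), P = (0, 1).
1. Y lies on line RP with RY:YP = 1:3 ⇒ Y = (0, 1/4)
2. B is the centroid of triangle YSR ⇒ B = (1/3, 1/12)
3. E lies on line YP with YE:EP = 4:1 ⇒ E = (0, 17/20)
2·[PSY] = -3/4, 2·[BEY] = 1/5
[PSY]:[BEY] = -3/4:1/5 = -15/4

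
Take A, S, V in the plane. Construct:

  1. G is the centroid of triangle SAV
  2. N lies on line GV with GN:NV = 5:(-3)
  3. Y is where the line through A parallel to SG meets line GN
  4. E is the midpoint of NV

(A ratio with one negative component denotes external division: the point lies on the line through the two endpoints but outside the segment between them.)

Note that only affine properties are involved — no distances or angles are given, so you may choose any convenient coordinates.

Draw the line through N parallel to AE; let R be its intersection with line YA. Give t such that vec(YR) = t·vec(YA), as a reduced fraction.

Assign A = (0, 0), S = (1, 0), V = (0, 1) — the answer is frame-independent, so this choice is without loss of generality.
1. G is the centroid of triangle SAV ⇒ G = (1/3, 1/3)
2. N lies on line GV with GN:NV = 5:(-3) ⇒ N = (-1/2, 2)
3. Y is where the line through A parallel to SG meets line GN ⇒ Y = (2/3, -1/3)
4. E is the midpoint of NV ⇒ E = (-1/4, 3/2)
through N parallel to AE: direction (-1/4, 3/2); meets YA at R = (-2/11, 1/11)
R = Y + t·(A−Y) with t = 14/11

t = 14/11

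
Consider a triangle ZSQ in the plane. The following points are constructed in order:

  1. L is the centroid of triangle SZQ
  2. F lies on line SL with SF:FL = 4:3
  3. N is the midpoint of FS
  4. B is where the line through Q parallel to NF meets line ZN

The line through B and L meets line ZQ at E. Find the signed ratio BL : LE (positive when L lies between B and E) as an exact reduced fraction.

Assign Z = (0, 0), S = (1, 0), Q = (0, 1) — the answer is frame-independent, so this choice is without loss of generality.
1. L is the centroid of triangle SZQ ⇒ L = (1/3, 1/3)
2. F lies on line SL with SF:FL = 4:3 ⇒ F = (13/21, 4/21)
3. N is the midpoint of FS ⇒ N = (17/21, 2/21)
4. B is where the line through Q parallel to NF meets line ZN ⇒ B = (34/21, 4/21)
line BL meets ZQ at E = (0, 10/27)
L = B + t·(E−B) with t = 27/34, so BL:LE = 27/34:7/34

BL:LE = 27/7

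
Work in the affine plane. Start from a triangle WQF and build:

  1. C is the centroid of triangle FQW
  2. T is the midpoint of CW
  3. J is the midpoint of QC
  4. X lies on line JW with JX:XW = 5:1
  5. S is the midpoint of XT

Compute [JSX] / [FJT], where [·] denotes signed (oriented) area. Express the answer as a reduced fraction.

Choose coordinates W = (0, 0), Q = (1, 0), F = (0, 1).
1. C is the centroid of triangle FQW ⇒ C = (1/3, 1/3)
2. T is the midpoint of CW ⇒ T = (1/6, 1/6)
3. J is the midpoint of QC ⇒ J = (2/3, 1/6)
4. X lies on line JW with JX:XW = 5:1 ⇒ X = (1/9, 1/36)
5. S is the midpoint of XT ⇒ S = (5/36, 7/72)
2·[JSX] = 5/144, 2·[FJT] = -5/12
[JSX]:[FJT] = 5/144:-5/12 = -1/12

[JSX]:[FJT] = -1/12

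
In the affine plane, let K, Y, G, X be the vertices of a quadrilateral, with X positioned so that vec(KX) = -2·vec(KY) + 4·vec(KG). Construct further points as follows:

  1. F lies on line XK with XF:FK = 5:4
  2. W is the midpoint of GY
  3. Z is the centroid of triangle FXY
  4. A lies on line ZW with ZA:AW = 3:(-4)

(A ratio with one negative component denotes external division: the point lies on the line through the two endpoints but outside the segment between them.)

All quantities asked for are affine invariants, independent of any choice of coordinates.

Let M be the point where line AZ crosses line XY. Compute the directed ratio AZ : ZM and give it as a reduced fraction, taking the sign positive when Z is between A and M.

AZ:ZM = 39/40

Choose coordinates K = (0, 0), Y = (1, 0), G = (0, 1), X = (-2, 4).
1. F lies on line XK with XF:FK = 5:4 ⇒ F = (-8/9, 16/9)
2. W is the midpoint of GY ⇒ W = (1/2, 1/2)
3. Z is the centroid of triangle FXY ⇒ Z = (-17/27, 52/27)
4. A lies on line ZW with ZA:AW = 3:(-4) ⇒ A = (-217/54, 335/54)
line AZ meets XY at M = (37/13, -32/13)
Z = A + t·(M−A) with t = 39/79, so AZ:ZM = 39/79:40/79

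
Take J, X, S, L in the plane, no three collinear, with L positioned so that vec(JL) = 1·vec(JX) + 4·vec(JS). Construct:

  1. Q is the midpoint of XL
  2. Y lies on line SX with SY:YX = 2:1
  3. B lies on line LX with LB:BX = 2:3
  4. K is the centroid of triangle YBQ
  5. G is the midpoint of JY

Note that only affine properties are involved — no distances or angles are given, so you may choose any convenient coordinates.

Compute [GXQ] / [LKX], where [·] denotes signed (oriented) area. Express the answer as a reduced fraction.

Choose coordinates J = (0, 0), X = (1, 0), S = (0, 1), L = (1, 4).
1. Q is the midpoint of XL ⇒ Q = (1, 2)
2. Y lies on line SX with SY:YX = 2:1 ⇒ Y = (2/3, 1/3)
3. B lies on line LX with LB:BX = 2:3 ⇒ B = (1, 12/5)
4. K is the centroid of triangle YBQ ⇒ K = (8/9, 71/45)
5. G is the midpoint of JY ⇒ G = (1/3, 1/6)
2·[GXQ] = 4/3, 2·[LKX] = 4/9
[GXQ]:[LKX] = 4/3:4/9 = 3

[GXQ]:[LKX] = 3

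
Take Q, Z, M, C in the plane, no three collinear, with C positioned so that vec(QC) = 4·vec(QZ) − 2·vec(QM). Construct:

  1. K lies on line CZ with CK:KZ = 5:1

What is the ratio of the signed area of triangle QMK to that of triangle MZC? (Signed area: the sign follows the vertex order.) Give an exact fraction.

Assign Q = (0, 0), Z = (1, 0), M = (0, 1), C = (4, -2) — the answer is frame-independent, so this choice is without loss of generality.
1. K lies on line CZ with CK:KZ = 5:1 ⇒ K = (3/2, -1/3)
2·[QMK] = -3/2, 2·[MZC] = 1
[QMK]:[MZC] = -3/2:1 = -3/2

[QMK]:[MZC] = -3/2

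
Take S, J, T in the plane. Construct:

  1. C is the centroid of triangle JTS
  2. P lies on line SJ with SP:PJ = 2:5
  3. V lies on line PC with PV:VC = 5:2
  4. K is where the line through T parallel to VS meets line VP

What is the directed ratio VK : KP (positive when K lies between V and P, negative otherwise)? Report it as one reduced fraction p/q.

Choose coordinates S = (0, 0), J = (1, 0), T = (0, 1).
1. C is the centroid of triangle JTS ⇒ C = (1/3, 1/3)
2. P lies on line SJ with SP:PJ = 2:5 ⇒ P = (2/7, 0)
3. V lies on line PC with PV:VC = 5:2 ⇒ V = (47/147, 5/21)
4. K is where the line through T parallel to VS meets line VP ⇒ K = (47/98, 19/14)
K = V + t·(P−V) with t = -47/10, so VK:KP = t:(1−t) = -47/10:57/10

VK:KP = -47/57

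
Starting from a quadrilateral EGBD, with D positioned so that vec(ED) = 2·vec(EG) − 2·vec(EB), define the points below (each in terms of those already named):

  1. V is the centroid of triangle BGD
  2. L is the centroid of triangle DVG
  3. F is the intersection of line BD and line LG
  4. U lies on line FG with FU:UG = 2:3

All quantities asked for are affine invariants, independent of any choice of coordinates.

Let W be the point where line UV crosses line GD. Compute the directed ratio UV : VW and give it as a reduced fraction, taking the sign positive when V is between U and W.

Set E = (0, 0), G = (1, 0), B = (0, 1), D = (2, -2); any affine frame gives the same invariant.
1. V is the centroid of triangle BGD ⇒ V = (1, -1/3)
2. L is the centroid of triangle DVG ⇒ L = (4/3, -7/9)
3. F is the intersection of line BD and line LG ⇒ F = (8/5, -7/5)
4. U lies on line FG with FU:UG = 2:3 ⇒ U = (34/25, -21/25)
line UV meets GD at W = (25/16, -9/8)
V = U + t·(W−U) with t = -16/9, so UV:VW = -16/9:25/9

UV:VW = -16/25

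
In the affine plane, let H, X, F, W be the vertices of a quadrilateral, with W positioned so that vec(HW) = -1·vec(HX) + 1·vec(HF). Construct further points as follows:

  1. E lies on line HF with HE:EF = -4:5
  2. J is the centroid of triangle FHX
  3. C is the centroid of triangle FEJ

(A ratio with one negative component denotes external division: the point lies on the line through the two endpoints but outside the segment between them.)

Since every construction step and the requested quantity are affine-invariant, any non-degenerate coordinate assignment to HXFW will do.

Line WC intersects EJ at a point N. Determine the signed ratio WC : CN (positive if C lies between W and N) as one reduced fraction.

WC:CN = 49/5

Assign H = (0, 0), X = (1, 0), F = (0, 1), W = (-1, 1) — the answer is frame-independent, so this choice is without loss of generality.
1. E lies on line HF with HE:EF = -4:5 ⇒ E = (0, -4)
2. J is the centroid of triangle FHX ⇒ J = (1/3, 1/3)
3. C is the centroid of triangle FEJ ⇒ C = (1/9, -8/9)
line WC meets EJ at N = (11/49, -53/49)
C = W + t·(N−W) with t = 49/54, so WC:CN = 49/54:5/54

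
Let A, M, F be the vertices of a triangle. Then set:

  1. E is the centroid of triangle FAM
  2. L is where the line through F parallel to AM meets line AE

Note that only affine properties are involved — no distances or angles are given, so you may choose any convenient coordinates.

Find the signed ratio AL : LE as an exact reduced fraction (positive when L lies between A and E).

Choose coordinates A = (0, 0), M = (1, 0), F = (0, 1).
1. E is the centroid of triangle FAM ⇒ E = (1/3, 1/3)
2. L is where the line through F parallel to AM meets line AE ⇒ L = (1, 1)
L = A + t·(E−A) with t = 3, so AL:LE = t:(1−t) = 3:-2

AL:LE = -3/2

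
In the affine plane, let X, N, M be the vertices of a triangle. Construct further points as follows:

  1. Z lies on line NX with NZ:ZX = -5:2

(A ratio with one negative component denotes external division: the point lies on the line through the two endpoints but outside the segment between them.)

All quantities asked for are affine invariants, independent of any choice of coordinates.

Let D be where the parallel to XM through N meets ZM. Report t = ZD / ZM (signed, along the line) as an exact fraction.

Choose coordinates X = (0, 0), N = (1, 0), M = (0, 1).
1. Z lies on line NX with NZ:ZX = -5:2 ⇒ Z = (-2/3, 0)
through N parallel to XM: direction (0, 1); meets ZM at D = (1, 5/2)
D = Z + t·(M−Z) with t = 5/2

t = 5/2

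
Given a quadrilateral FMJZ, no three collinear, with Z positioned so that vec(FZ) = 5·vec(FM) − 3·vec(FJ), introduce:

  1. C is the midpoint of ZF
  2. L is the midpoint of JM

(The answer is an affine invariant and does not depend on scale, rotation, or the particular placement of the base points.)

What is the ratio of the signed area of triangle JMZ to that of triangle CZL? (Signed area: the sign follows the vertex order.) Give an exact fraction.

Work in coordinates with F = (0, 0), M = (1, 0), J = (0, 1), Z = (5, -3).
1. C is the midpoint of ZF ⇒ C = (5/2, -3/2)
2. L is the midpoint of JM ⇒ L = (1/2, 1/2)
2·[JMZ] = 1, 2·[CZL] = 2
[JMZ]:[CZL] = 1:2 = 1/2

[JMZ]:[CZL] = 1/2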